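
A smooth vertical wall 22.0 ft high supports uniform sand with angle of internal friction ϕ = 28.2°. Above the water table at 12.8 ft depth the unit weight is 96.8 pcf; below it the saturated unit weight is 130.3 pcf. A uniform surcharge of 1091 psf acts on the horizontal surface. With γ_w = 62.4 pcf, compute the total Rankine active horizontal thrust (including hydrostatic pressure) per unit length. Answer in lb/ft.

K_a = tan²(45° − φ/2) = 0.3582.
γ' = 130.3 − 62.4 = 67.90 pcf. h₂ = H − d_w = 9.2 ft.
σ'_h: at surface K_a·q = 390.8; at WT K_a(q+γd_w) = 834.6; at base K_a(q+γd_w+γ'h₂) = 1058 psf.
P₁ = ½(390.8+834.6)×12.8 = 7842; P₂ = ½(834.6+1058)×9.2 = 8708; P_w = ½γ_w h₂² = 2641.
Total = 7842+8708+2641 = 19190 lb/ft.

19200 lb/ft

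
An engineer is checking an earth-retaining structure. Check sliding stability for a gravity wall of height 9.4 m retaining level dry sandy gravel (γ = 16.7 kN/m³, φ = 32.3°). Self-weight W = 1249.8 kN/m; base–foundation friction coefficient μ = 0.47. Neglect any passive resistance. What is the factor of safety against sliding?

2.62

K_a = tan²(45° − 32.3°/2) = 0.3035.
P_a = ½K_aγH² = 0.5×0.3035×16.7×9.4² = 223.9 kN/m, acting at H/3 = 3.133 m above the base.
FS_sliding = μW / P_a = 0.47×1249.8 / 223.9 = 2.623.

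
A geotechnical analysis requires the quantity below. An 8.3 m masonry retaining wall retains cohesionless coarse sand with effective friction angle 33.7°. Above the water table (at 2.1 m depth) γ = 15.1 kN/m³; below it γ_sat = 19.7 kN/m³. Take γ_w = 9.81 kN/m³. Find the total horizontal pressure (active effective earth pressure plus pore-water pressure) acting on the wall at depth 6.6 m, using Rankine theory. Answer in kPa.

K_a = (1 − sin φ)/(1 + sin φ) = 0.2863.
γ' = 19.7 − 9.81 = 9.890 kN/m³.
Effective vertical stress at 6.6 m: σ'_v = 15.1×2.1 + 9.890×4.50 = 76.22 kPa.
σ'_h = K_a σ'_v = 0.2863 × 76.22 = 21.82 kPa; u = γ_w × 4.50 = 44.15 kPa.
Total σ_h = 21.82 + 44.15 = 65.97 kPa.

66.0 kPa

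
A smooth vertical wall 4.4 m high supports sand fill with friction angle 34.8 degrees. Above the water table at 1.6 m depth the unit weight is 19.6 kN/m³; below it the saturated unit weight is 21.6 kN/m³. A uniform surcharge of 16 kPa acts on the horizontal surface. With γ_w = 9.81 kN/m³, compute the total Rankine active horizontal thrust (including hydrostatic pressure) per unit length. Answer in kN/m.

101 kN/m

K_a = tan²(45° − φ/2) = 0.2733.
γ' = 21.6 − 9.81 = 11.79 kN/m³. h₂ = H − d_w = 2.8 m.
σ'_h: at surface K_a·q = 4.373; at WT K_a(q+γd_w) = 12.94; at base K_a(q+γd_w+γ'h₂) = 21.97 kPa.
P₁ = ½(4.373+12.94)×1.6 = 13.85; P₂ = ½(12.94+21.97)×2.8 = 48.87; P_w = ½γ_w h₂² = 38.46.
Total = 13.85+48.87+38.46 = 101.2 kN/m.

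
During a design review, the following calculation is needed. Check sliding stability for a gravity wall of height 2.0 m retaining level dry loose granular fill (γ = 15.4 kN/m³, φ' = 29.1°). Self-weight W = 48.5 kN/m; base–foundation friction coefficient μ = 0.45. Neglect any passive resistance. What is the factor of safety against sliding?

K_a = tan²(45° − 29.1°/2) = 0.3456.
P_a = ½K_aγH² = 0.5×0.3456×15.4×2.0² = 10.64 kN/m, acting at H/3 = 0.6667 m above the base.
FS_sliding = μW / P_a = 0.45×48.5 / 10.64 = 2.050.

2.05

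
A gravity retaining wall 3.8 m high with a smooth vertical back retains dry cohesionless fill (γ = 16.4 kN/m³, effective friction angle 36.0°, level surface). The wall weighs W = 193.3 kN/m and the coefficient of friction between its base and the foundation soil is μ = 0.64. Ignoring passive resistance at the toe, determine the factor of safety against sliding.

K_a = tan²(45° − 36.0°/2) = 0.2596.
P_a = ½K_aγH² = 0.5×0.2596×16.4×3.8² = 30.74 kN/m, acting at H/3 = 1.267 m above the base.
FS_sliding = μW / P_a = 0.64×193.3 / 30.74 = 4.024.

4.02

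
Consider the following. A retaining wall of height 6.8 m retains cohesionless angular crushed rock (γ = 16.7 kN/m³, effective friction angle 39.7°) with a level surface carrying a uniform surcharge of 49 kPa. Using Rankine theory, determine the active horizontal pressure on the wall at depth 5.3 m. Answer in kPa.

K_a = (1 − sin φ)/(1 + sin φ) = 0.2204.
σ_v = γz + q = 16.7 × 5.3 + 49 = 137.5 kPa.
σ_h = K_a σ_v = 0.2204 × 137.5 = 30.31 kPa.

30.3 kPa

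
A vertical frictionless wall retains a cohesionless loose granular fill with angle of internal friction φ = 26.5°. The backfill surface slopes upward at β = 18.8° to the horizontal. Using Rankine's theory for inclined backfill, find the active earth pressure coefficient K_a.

0.481

K_a = cos β · (cos β − √(cos²β − cos²φ)) / (cos β + √(cos²β − cos²φ)).
cos β = 0.9466, cos φ = 0.8949, √(cos²β − cos²φ) = 0.3086.
K_a = 0.9466 × (0.9466 − 0.3086)/(0.9466 + 0.3086) = 0.4812.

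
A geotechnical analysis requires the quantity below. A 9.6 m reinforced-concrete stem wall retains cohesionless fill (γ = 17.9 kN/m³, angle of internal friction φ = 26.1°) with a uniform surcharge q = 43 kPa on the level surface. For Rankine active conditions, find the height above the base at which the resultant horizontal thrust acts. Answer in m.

3.73 m

K_a = 0.3889.
Triangular part P₁ = ½K_aγH² = 320.8 at H/3 = 3.200 m; rectangular part P₂ = K_a q H = 160.6 at H/2 = 4.800 m.
ȳ = (P₁·3.200 + P₂·4.800)/(P₁+P₂) = 3.734 m.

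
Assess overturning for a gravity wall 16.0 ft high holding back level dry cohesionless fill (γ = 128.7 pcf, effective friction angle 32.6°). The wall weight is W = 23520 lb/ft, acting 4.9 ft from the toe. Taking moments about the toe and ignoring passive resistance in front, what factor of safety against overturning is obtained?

4.38

K_a = tan²(45° − 32.6°/2) = 0.2997.
P_a = ½K_aγH² = 0.5×0.2997×128.7×16.0² = 4938 lb/ft, acting at H/3 = 5.333 ft above the base.
Overturning moment M_o = P_a × H/3 = 4938 × 5.333 = 26330.
Resisting moment M_r = W × 4.9 = 23520 × 4.9 = 115200.
FS_overturning = M_r/M_o = 115200/26330 = 4.376.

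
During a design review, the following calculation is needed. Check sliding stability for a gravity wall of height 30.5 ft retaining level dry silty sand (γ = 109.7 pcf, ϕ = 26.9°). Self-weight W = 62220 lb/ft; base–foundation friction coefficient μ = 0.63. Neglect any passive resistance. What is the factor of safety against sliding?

2.04

K_a = tan²(45° − 26.9°/2) = 0.3770.
P_a = ½K_aγH² = 0.5×0.3770×109.7×30.5² = 19240 lb/ft, acting at H/3 = 10.17 ft above the base.
FS_sliding = μW / P_a = 0.63×62220 / 19240 = 2.038.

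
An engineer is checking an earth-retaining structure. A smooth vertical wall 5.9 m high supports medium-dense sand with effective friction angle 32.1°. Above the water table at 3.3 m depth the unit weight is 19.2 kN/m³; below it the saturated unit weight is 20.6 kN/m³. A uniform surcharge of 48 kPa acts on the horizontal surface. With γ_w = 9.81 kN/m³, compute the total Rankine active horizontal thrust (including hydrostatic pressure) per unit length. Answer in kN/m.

213 kN/m

K_a = tan²(45° − φ/2) = 0.3060.
γ' = 20.6 − 9.81 = 10.79 kN/m³. h₂ = H − d_w = 2.6 m.
σ'_h: at surface K_a·q = 14.69; at WT K_a(q+γd_w) = 34.08; at base K_a(q+γd_w+γ'h₂) = 42.66 kPa.
P₁ = ½(14.69+34.08)×3.3 = 80.46; P₂ = ½(34.08+42.66)×2.6 = 99.76; P_w = ½γ_w h₂² = 33.16.
Total = 80.46+99.76+33.16 = 213.4 kN/m.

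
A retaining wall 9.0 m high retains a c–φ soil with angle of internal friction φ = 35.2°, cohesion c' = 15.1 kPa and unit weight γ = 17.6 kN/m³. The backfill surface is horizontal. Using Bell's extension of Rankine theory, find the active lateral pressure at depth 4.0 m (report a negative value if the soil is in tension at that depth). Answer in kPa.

K_a = (1 − sin φ)/(1 + sin φ) = 0.2687.
σ_a = K_a γ z − 2c√K_a = 0.2687×17.6×4.0 − 2×15.1×0.5184 = 3.261 kPa.

3.26 kPa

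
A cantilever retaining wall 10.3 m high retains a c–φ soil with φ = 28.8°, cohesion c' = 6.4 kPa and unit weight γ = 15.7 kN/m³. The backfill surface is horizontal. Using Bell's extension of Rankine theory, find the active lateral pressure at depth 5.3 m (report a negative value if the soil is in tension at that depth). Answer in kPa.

K_a = (1 − sin φ)/(1 + sin φ) = 0.3498.
σ_a = K_a γ z − 2c√K_a = 0.3498×15.7×5.3 − 2×6.4×0.5914 = 21.53 kPa.

21.5 kPa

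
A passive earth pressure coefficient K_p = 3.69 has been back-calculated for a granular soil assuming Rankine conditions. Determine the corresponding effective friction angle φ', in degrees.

35.0°

K_p = (1+sin φ)/(1−sin φ) ⇒ sin φ = (K_p − 1)/(K_p + 1) = 0.5736.
φ = arcsin(0.5736) = 35.00°.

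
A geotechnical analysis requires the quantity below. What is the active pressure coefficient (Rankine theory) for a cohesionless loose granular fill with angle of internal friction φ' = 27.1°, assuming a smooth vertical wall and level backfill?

K_a = (1 − sin φ)/(1 + sin φ) = (1 − sin 27.1°)/(1 + sin 27.1°) = 0.3741.

0.374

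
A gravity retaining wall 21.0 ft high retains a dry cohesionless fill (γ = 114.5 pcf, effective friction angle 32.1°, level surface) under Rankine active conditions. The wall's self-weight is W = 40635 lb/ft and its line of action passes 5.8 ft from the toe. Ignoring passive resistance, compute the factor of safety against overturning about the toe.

4.36

K_a = tan²(45° − 32.1°/2) = 0.3060.
P_a = ½K_aγH² = 0.5×0.3060×114.5×21.0² = 7726 lb/ft, acting at H/3 = 7.000 ft above the base.
Overturning moment M_o = P_a × H/3 = 7726 × 7.000 = 54080.
Resisting moment M_r = W × 5.8 = 40635 × 5.8 = 235700.
FS_overturning = M_r/M_o = 235700/54080 = 4.358.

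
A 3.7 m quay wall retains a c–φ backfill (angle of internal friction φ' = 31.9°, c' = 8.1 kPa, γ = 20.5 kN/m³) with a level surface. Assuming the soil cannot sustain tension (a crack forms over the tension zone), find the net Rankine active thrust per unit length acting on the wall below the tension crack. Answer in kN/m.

K_a = 0.3085; √K_a = 0.5555.
Tension-crack depth z_c = 2c/(γ√K_a) = 2×8.1/(20.5×0.5555) = 1.423 m.
σ_a at base = K_a γ H − 2c√K_a = 0.3085×20.5×3.7 − 2×8.1×0.5555 = 14.40 kPa.
P_a = ½ × 14.40 × (H − z_c) = 0.5×14.40×2.277 = 16.40 kN/m.

16.4 kN/m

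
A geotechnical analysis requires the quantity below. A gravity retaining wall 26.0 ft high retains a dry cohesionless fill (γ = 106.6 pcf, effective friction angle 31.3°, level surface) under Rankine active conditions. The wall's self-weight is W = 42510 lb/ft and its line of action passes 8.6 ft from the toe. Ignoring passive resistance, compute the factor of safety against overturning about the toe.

K_a = tan²(45° − 31.3°/2) = 0.3162.
P_a = ½K_aγH² = 0.5×0.3162×106.6×26.0² = 11390 lb/ft, acting at H/3 = 8.667 ft above the base.
Overturning moment M_o = P_a × H/3 = 11390 × 8.667 = 98740.
Resisting moment M_r = W × 8.6 = 42510 × 8.6 = 365600.
FS_overturning = M_r/M_o = 365600/98740 = 3.702.

3.70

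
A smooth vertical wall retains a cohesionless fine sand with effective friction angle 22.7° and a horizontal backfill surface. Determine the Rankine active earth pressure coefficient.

0.443

K_a = tan²(45° − φ/2) = tan²(33.65°) = 0.4431.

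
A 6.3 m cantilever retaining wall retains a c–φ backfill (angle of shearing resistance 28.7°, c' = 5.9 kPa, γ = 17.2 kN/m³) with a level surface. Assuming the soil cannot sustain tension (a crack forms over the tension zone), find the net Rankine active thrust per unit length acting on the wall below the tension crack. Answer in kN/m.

K_a = 0.3511; √K_a = 0.5926.
Tension-crack depth z_c = 2c/(γ√K_a) = 2×5.9/(17.2×0.5926) = 1.158 m.
σ_a at base = K_a γ H − 2c√K_a = 0.3511×17.2×6.3 − 2×5.9×0.5926 = 31.06 kPa.
P_a = ½ × 31.06 × (H − z_c) = 0.5×31.06×5.142 = 79.85 kN/m.

79.9 kN/m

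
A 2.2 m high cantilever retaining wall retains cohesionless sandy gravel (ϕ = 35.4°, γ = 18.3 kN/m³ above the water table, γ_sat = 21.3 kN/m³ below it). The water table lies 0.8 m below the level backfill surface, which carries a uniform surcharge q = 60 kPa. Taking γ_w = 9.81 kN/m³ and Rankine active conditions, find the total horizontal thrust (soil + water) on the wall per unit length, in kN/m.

K_a = tan²(45° − φ/2) = 0.2664.
γ' = 21.3 − 9.81 = 11.49 kN/m³. h₂ = H − d_w = 1.4 m.
σ'_h: at surface K_a·q = 15.98; at WT K_a(q+γd_w) = 19.88; at base K_a(q+γd_w+γ'h₂) = 24.17 kPa.
P₁ = ½(15.98+19.88)×0.8 = 14.35; P₂ = ½(19.88+24.17)×1.4 = 30.84; P_w = ½γ_w h₂² = 9.614.
Total = 14.35+30.84+9.614 = 54.80 kN/m.

54.8 kN/m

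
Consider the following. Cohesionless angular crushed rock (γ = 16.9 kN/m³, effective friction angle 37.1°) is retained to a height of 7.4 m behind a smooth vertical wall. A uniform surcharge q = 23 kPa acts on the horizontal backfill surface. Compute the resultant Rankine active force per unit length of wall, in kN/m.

157 kN/m

K_a = tan²(45° − φ/2) = 0.2475.
Soil triangle: ½ K_a γ H² = 0.5×0.2475×16.9×7.4² = 114.5 kN/m.
Surcharge rectangle: K_a q H = 0.2475×23×7.4 = 42.12 kN/m.
Total = 114.5 + 42.12 = 156.6 kN/m.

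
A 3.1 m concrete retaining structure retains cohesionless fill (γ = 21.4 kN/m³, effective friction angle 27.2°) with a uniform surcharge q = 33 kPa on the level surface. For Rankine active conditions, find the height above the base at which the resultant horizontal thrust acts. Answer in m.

1.29 m

K_a = 0.3726.
Triangular part P₁ = ½K_aγH² = 38.31 at H/3 = 1.033 m; rectangular part P₂ = K_a q H = 38.12 at H/2 = 1.550 m.
ȳ = (P₁·1.033 + P₂·1.550)/(P₁+P₂) = 1.291 m.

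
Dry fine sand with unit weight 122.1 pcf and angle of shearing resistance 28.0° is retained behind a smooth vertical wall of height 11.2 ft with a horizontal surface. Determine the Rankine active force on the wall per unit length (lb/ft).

K_a = tan²(45° − φ/2) = 0.3610.
P_a = ½ K_a γ H² = 0.5 × 0.3610 × 122.1 × 11.2² = 2765 lb/ft.

2760 lb/ft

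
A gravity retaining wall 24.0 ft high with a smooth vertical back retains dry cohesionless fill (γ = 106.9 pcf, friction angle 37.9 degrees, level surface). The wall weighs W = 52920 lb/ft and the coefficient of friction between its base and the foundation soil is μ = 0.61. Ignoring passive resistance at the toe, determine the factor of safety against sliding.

4.39

K_a = tan²(45° − 37.9°/2) = 0.2389.
P_a = ½K_aγH² = 0.5×0.2389×106.9×24.0² = 7356 lb/ft, acting at H/3 = 8.000 ft above the base.
FS_sliding = μW / P_a = 0.61×52920 / 7356 = 4.388.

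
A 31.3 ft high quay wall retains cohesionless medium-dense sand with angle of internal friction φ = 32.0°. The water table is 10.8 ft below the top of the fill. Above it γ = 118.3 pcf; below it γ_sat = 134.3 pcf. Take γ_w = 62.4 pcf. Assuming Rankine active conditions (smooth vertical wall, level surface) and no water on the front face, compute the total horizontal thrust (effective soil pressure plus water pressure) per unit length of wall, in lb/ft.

K_a = tan²(45° − φ/2) = 0.3073.
γ' = 134.3 − 62.4 = 71.90 pcf. Depth below WT = 20.5 ft.
σ'_h at WT = K_a γ d_w = 392.6 psf; at base = 392.6 + K_a γ' × 20.5 = 845.4 psf.
P₁ (0–10.8 ft) = ½×392.6×10.8 = 2120. P₂ (10.8–31.3 ft) = ½(392.6+845.4)×20.5 = 12690.
P_w = ½ γ_w h₂² = 0.5×62.4×20.5² = 13110. Total = 2120+12690+13110 = 27920 lb/ft.

27900 lb/ft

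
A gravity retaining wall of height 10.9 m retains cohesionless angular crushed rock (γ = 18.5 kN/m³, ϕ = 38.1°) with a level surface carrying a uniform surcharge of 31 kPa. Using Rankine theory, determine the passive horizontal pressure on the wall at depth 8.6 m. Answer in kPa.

803 kPa

K_p = (1 + sin φ)/(1 − sin φ) = 4.222.
σ_v = γz + q = 18.5 × 8.6 + 31 = 190.1 kPa.
σ_h = K_p σ_v = 4.222 × 190.1 = 802.7 kPa.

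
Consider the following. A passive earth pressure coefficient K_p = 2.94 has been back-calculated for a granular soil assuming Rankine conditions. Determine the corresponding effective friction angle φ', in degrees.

K_p = (1+sin φ)/(1−sin φ) ⇒ sin φ = (K_p − 1)/(K_p + 1) = 0.4924.
φ = arcsin(0.4924) = 29.50°.

29.5°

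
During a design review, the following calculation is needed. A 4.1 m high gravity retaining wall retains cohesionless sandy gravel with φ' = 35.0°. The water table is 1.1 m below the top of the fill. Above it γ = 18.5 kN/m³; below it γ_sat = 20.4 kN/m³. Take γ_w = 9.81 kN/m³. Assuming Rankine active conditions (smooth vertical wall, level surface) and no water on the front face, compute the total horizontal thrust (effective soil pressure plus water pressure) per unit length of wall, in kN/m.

K_a = tan²(45° − φ/2) = 0.2710.
γ' = 20.4 − 9.81 = 10.59 kN/m³. Depth below WT = 3.0 m.
σ'_h at WT = K_a γ d_w = 5.515 kPa; at base = 5.515 + K_a γ' × 3.0 = 14.12 kPa.
P₁ (0–1.1 m) = ½×5.515×1.1 = 3.033. P₂ (1.1–4.1 m) = ½(5.515+14.12)×3.0 = 29.46.
P_w = ½ γ_w h₂² = 0.5×9.81×3.0² = 44.14. Total = 3.033+29.46+44.14 = 76.64 kN/m.

76.6 kN/m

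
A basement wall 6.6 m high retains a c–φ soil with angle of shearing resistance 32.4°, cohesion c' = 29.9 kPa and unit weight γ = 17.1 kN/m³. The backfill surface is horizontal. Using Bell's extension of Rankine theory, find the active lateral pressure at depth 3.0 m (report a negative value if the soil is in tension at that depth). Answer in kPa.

-17.4 kPa

K_a = (1 − sin φ)/(1 + sin φ) = 0.3022.
σ_a = K_a γ z − 2c√K_a = 0.3022×17.1×3.0 − 2×29.9×0.5498 = -17.37 kPa.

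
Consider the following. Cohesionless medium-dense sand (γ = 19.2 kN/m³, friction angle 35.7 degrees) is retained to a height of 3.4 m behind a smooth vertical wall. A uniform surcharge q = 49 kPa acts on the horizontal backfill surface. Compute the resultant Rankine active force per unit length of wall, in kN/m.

K_a = tan²(45° − φ/2) = 0.2630.
Soil triangle: ½ K_a γ H² = 0.5×0.2630×19.2×3.4² = 29.19 kN/m.
Surcharge rectangle: K_a q H = 0.2630×49×3.4 = 43.81 kN/m.
Total = 29.19 + 43.81 = 73.00 kN/m.

73.0 kN/m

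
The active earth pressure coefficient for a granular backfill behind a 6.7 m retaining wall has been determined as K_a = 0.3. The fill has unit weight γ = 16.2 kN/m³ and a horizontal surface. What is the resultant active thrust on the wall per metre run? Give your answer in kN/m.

109 kN/m

P = ½ K_a γ H² = 0.5 × 0.3 × 16.2 × 6.7² = 109.1 kN/m.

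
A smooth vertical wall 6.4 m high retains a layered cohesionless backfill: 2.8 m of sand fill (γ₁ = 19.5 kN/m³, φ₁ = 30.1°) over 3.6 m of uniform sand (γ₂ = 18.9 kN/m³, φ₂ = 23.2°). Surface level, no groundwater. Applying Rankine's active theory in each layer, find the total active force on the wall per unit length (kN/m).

164 kN/m

K_a1 = tan²(45°−30.1°/2) = 0.3320; K_a2 = tan²(45°−23.2°/2) = 0.4348.
Layer 1: σ at base = K_a1 γ₁ h₁ = 18.13 kPa; P₁ = ½×18.13×2.8 = 25.38.
Layer 2: σ_v at top = γ₁h₁ = 54.60; σ_h top = K_a2×54.60 = 23.74; σ_h base = K_a2×(54.60+18.9×3.6) = 53.32.
P₂ = ½(23.74+53.32)×3.6 = 138.7. Total P_a = 25.38+138.7 = 164.1 kN/m.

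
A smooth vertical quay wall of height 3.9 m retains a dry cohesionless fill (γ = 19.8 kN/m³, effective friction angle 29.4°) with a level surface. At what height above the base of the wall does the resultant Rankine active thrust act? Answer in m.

K_a = 0.3415.
The pressure distribution is triangular, so the resultant acts at H/3 above the base = 3.9/3 = 1.300 m.

1.30 m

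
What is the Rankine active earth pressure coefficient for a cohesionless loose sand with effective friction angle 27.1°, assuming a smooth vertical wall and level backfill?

0.374

K_a = tan²(45° − φ/2) = tan²(31.45°) = 0.3741.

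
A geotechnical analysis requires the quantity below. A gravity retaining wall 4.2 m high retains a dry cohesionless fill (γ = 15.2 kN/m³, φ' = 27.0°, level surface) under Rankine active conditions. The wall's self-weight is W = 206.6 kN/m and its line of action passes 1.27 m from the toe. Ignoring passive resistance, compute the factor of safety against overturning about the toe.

K_a = tan²(45° − 27.0°/2) = 0.3755.
P_a = ½K_aγH² = 0.5×0.3755×15.2×4.2² = 50.34 kN/m, acting at H/3 = 1.400 m above the base.
Overturning moment M_o = P_a × H/3 = 50.34 × 1.400 = 70.48.
Resisting moment M_r = W × 1.27 = 206.6 × 1.27 = 262.4.
FS_overturning = M_r/M_o = 262.4/70.48 = 3.723.

3.72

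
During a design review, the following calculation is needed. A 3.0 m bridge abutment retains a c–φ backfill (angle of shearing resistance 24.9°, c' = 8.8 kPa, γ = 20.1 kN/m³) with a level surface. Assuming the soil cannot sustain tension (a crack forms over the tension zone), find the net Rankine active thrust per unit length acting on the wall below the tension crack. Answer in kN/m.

K_a = 0.4074; √K_a = 0.6383.
Tension-crack depth z_c = 2c/(γ√K_a) = 2×8.8/(20.1×0.6383) = 1.372 m.
σ_a at base = K_a γ H − 2c√K_a = 0.4074×20.1×3.0 − 2×8.8×0.6383 = 13.33 kPa.
P_a = ½ × 13.33 × (H − z_c) = 0.5×13.33×1.628 = 10.85 kN/m.

10.9 kN/m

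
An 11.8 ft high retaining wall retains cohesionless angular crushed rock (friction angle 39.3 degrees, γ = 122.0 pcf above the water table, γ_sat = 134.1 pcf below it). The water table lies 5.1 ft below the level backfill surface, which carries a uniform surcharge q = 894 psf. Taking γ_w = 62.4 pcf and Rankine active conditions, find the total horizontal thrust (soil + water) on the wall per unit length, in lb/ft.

K_a = tan²(45° − φ/2) = 0.2245.
γ' = 134.1 − 62.4 = 71.70 pcf. h₂ = H − d_w = 6.7 ft.
σ'_h: at surface K_a·q = 200.7; at WT K_a(q+γd_w) = 340.3; at base K_a(q+γd_w+γ'h₂) = 448.1 psf.
P₁ = ½(200.7+340.3)×5.1 = 1379; P₂ = ½(340.3+448.1)×6.7 = 2641; P_w = ½γ_w h₂² = 1401.
Total = 1379+2641+1401 = 5421 lb/ft.

5420 lb/ft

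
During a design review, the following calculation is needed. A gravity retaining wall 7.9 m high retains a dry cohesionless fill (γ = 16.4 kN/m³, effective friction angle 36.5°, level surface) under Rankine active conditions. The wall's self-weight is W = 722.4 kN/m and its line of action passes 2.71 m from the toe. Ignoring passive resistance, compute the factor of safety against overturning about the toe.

K_a = tan²(45° − 36.5°/2) = 0.2541.
P_a = ½K_aγH² = 0.5×0.2541×16.4×7.9² = 130.0 kN/m, acting at H/3 = 2.633 m above the base.
Overturning moment M_o = P_a × H/3 = 130.0 × 2.633 = 342.4.
Resisting moment M_r = W × 2.71 = 722.4 × 2.71 = 1958.
FS_overturning = M_r/M_o = 1958/342.4 = 5.718.

5.72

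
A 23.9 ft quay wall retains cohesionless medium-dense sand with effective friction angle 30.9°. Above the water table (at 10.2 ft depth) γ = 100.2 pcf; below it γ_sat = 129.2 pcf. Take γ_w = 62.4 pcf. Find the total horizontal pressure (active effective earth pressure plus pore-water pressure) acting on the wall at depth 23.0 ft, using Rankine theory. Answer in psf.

1400 psf

K_a = (1 − sin φ)/(1 + sin φ) = 0.3214.
γ' = 129.2 − 62.4 = 66.80 pcf.
Effective vertical stress at 23.0 ft: σ'_v = 100.2×10.2 + 66.80×12.8 = 1877 psf.
σ'_h = K_a σ'_v = 0.3214 × 1877 = 603.3 psf; u = γ_w × 12.8 = 798.7 psf.
Total σ_h = 603.3 + 798.7 = 1402 psf.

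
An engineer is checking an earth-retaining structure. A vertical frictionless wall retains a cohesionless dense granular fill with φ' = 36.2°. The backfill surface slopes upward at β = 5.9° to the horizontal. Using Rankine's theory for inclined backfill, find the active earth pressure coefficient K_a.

0.261

K_a = cos β · (cos β − √(cos²β − cos²φ)) / (cos β + √(cos²β − cos²φ)).
cos β = 0.9947, cos φ = 0.8070, √(cos²β − cos²φ) = 0.5816.
K_a = 0.9947 × (0.9947 − 0.5816)/(0.9947 + 0.5816) = 0.2607.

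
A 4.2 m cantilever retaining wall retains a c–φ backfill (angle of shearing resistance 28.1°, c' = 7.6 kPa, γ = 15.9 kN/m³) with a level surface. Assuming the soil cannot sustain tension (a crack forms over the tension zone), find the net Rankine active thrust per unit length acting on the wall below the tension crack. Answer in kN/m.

19.4 kN/m

K_a = 0.3596; √K_a = 0.5997.
Tension-crack depth z_c = 2c/(γ√K_a) = 2×7.6/(15.9×0.5997) = 1.594 m.
σ_a at base = K_a γ H − 2c√K_a = 0.3596×15.9×4.2 − 2×7.6×0.5997 = 14.90 kPa.
P_a = ½ × 14.90 × (H − z_c) = 0.5×14.90×2.606 = 19.41 kN/m.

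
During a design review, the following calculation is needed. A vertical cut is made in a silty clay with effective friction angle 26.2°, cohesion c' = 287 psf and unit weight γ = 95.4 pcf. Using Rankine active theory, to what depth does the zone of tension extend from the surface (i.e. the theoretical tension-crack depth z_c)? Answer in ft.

K_a = tan²(45° − 26.2°/2) = 0.3874; √K_a = 0.6224.
The active pressure is zero where K_a γ z = 2c√K_a, so z_c = 2c/(γ√K_a) = 2×287/(95.4×0.6224) = 9.666 ft.

9.67 ft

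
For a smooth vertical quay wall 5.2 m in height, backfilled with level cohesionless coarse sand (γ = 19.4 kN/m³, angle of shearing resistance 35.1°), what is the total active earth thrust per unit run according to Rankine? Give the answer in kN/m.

70.8 kN/m

K_a = tan²(45° − φ/2) = 0.2698.
P_a = ½ K_a γ H² = 0.5 × 0.2698 × 19.4 × 5.2² = 70.78 kN/m.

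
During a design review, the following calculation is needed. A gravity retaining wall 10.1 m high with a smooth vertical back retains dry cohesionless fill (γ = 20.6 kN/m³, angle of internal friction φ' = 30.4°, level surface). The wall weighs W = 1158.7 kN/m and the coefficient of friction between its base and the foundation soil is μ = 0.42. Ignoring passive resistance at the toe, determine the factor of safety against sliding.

K_a = tan²(45° − 30.4°/2) = 0.3280.
P_a = ½K_aγH² = 0.5×0.3280×20.6×10.1² = 344.6 kN/m, acting at H/3 = 3.367 m above the base.
FS_sliding = μW / P_a = 0.42×1158.7 / 344.6 = 1.412.

1.41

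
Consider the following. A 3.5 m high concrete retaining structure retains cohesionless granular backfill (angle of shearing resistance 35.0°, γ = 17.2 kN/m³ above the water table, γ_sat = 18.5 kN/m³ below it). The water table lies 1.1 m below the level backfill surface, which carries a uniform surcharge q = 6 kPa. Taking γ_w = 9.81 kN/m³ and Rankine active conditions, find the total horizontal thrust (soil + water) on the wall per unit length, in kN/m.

55.9 kN/m

K_a = tan²(45° − φ/2) = 0.2710.
γ' = 18.5 − 9.81 = 8.690 kN/m³. h₂ = H − d_w = 2.4 m.
σ'_h: at surface K_a·q = 1.626; at WT K_a(q+γd_w) = 6.753; at base K_a(q+γd_w+γ'h₂) = 12.40 kPa.
P₁ = ½(1.626+6.753)×1.1 = 4.608; P₂ = ½(6.753+12.40)×2.4 = 22.99; P_w = ½γ_w h₂² = 28.25.
Total = 4.608+22.99+28.25 = 55.85 kN/m.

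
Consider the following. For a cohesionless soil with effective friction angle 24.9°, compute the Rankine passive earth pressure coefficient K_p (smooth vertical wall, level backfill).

2.45

K_p = (1 + sin φ)/(1 − sin φ) = tan²(45° + 24.9°/2) = 2.454.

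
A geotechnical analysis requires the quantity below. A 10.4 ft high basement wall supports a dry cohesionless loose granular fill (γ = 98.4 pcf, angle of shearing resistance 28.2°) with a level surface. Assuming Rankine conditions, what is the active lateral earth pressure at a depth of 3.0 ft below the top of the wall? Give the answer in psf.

106 psf

K_a = (1 − sin φ)/(1 + sin φ) = 0.3582.
σ_h = K_a γ z = 0.3582 × 98.4 × 3.0 = 105.7 psf.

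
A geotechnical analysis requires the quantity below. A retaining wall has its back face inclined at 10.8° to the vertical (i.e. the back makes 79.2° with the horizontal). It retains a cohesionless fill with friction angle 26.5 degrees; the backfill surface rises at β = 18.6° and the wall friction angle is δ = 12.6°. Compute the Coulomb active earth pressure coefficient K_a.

0.611

K_a = sin²(α+φ) / [sin²α · sin(α−δ) · (1 + √{sin(φ+δ)sin(φ−β) / (sin(α−δ)sin(α+β))})²].
With α = 79.2°, φ = 26.5°, δ = 12.6°, β = 18.6°: K_a = 0.6110.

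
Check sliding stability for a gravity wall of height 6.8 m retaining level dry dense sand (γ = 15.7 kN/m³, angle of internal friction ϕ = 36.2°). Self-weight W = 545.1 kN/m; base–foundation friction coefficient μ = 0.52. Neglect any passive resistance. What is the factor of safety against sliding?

K_a = tan²(45° − 36.2°/2) = 0.2574.
P_a = ½K_aγH² = 0.5×0.2574×15.7×6.8² = 93.43 kN/m, acting at H/3 = 2.267 m above the base.
FS_sliding = μW / P_a = 0.52×545.1 / 93.43 = 3.034.

3.03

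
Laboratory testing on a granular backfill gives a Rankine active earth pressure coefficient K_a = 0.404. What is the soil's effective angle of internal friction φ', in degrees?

K_a = tan²(45° − φ/2) ⇒ 45° − φ/2 = arctan(√0.404) = 32.44°.
φ = 2(45° − 32.44°) = 25.12°.

25.1°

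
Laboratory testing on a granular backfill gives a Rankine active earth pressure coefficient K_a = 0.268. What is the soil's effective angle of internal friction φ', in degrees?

35.3°

K_a = tan²(45° − φ/2) ⇒ 45° − φ/2 = arctan(√0.268) = 27.37°.
φ = 2(45° − 27.37°) = 35.26°.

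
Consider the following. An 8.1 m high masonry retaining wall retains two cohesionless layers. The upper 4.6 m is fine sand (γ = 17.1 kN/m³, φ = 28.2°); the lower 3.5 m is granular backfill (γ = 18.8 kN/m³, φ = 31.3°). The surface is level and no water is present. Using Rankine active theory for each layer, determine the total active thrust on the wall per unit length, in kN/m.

K_a1 = tan²(45°−28.2°/2) = 0.3582; K_a2 = tan²(45°−31.3°/2) = 0.3162.
Layer 1: σ at base = K_a1 γ₁ h₁ = 28.18 kPa; P₁ = ½×28.18×4.6 = 64.80.
Layer 2: σ_v at top = γ₁h₁ = 78.66; σ_h top = K_a2×78.66 = 24.87; σ_h base = K_a2×(78.66+18.8×3.5) = 45.68.
P₂ = ½(24.87+45.68)×3.5 = 123.5. Total P_a = 64.80+123.5 = 188.3 kN/m.

188 kN/m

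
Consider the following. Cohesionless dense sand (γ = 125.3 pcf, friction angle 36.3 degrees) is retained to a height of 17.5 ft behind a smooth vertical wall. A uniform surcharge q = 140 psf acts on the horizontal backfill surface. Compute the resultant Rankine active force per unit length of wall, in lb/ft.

K_a = tan²(45° − φ/2) = 0.2563.
Soil triangle: ½ K_a γ H² = 0.5×0.2563×125.3×17.5² = 4917 lb/ft.
Surcharge rectangle: K_a q H = 0.2563×140×17.5 = 627.9 lb/ft.
Total = 4917 + 627.9 = 5545 lb/ft.

5540 lb/ft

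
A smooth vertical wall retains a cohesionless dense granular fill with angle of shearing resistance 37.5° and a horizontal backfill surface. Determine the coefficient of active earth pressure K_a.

0.243

K_a = tan²(45° − φ/2) = tan²(26.25°) = 0.2432.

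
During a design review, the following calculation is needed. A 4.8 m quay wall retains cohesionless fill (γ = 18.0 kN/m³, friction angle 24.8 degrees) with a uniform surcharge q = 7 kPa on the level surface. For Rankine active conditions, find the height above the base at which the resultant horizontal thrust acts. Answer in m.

K_a = 0.4090.
Triangular part P₁ = ½K_aγH² = 84.81 at H/3 = 1.600 m; rectangular part P₂ = K_a q H = 13.74 at H/2 = 2.400 m.
ȳ = (P₁·1.600 + P₂·2.400)/(P₁+P₂) = 1.712 m.

1.71 m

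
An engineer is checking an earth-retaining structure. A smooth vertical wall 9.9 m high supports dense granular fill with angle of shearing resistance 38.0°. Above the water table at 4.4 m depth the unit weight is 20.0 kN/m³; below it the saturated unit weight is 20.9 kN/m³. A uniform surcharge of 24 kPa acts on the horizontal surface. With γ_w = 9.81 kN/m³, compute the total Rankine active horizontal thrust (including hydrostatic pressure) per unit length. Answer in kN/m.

406 kN/m

K_a = tan²(45° − φ/2) = 0.2379.
γ' = 20.9 − 9.81 = 11.09 kN/m³. h₂ = H − d_w = 5.5 m.
σ'_h: at surface K_a·q = 5.709; at WT K_a(q+γd_w) = 26.64; at base K_a(q+γd_w+γ'h₂) = 41.15 kPa.
P₁ = ½(5.709+26.64)×4.4 = 71.17; P₂ = ½(26.64+41.15)×5.5 = 186.4; P_w = ½γ_w h₂² = 148.4.
Total = 71.17+186.4+148.4 = 406.0 kN/m.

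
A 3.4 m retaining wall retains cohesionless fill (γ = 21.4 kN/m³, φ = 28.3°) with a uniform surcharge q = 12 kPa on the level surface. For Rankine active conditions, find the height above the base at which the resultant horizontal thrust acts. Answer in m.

K_a = 0.3568.
Triangular part P₁ = ½K_aγH² = 44.13 at H/3 = 1.133 m; rectangular part P₂ = K_a q H = 14.56 at H/2 = 1.700 m.
ȳ = (P₁·1.133 + P₂·1.700)/(P₁+P₂) = 1.274 m.

1.27 m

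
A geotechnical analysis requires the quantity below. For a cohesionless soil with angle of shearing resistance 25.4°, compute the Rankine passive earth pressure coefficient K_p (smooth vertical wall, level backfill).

K_p = (1 + sin φ)/(1 − sin φ) = tan²(45° + 25.4°/2) = 2.502.

2.50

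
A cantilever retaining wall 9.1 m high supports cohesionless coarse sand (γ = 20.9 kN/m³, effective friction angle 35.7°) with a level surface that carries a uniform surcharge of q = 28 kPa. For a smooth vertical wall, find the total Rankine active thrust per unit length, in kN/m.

K_a = tan²(45° − φ/2) = 0.2630.
Soil triangle: ½ K_a γ H² = 0.5×0.2630×20.9×9.1² = 227.6 kN/m.
Surcharge rectangle: K_a q H = 0.2630×28×9.1 = 67.01 kN/m.
Total = 227.6 + 67.01 = 294.6 kN/m.

295 kN/m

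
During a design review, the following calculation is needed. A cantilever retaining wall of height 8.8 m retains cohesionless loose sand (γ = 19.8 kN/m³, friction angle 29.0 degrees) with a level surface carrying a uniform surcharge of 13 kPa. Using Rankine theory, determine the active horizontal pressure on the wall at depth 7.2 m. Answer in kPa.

54.0 kPa

K_a = (1 − sin φ)/(1 + sin φ) = 0.3470.
σ_v = γz + q = 19.8 × 7.2 + 13 = 155.6 kPa.
σ_h = K_a σ_v = 0.3470 × 155.6 = 53.98 kPa.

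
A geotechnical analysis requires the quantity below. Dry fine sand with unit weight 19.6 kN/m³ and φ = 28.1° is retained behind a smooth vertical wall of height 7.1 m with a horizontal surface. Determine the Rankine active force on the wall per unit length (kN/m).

178 kN/m

K_a = tan²(45° − φ/2) = 0.3596.
P_a = ½ K_a γ H² = 0.5 × 0.3596 × 19.6 × 7.1² = 177.7 kN/m.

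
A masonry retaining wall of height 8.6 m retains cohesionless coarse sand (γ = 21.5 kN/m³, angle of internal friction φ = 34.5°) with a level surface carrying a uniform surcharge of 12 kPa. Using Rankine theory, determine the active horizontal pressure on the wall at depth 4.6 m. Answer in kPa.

K_a = (1 − sin φ)/(1 + sin φ) = 0.2768.
σ_v = γz + q = 21.5 × 4.6 + 12 = 110.9 kPa.
σ_h = K_a σ_v = 0.2768 × 110.9 = 30.70 kPa.

30.7 kPa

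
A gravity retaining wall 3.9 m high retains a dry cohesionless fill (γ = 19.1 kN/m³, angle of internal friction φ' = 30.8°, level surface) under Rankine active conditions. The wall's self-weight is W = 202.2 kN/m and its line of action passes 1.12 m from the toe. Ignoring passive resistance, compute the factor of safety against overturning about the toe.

K_a = tan²(45° − 30.8°/2) = 0.3227.
P_a = ½K_aγH² = 0.5×0.3227×19.1×3.9² = 46.88 kN/m, acting at H/3 = 1.300 m above the base.
Overturning moment M_o = P_a × H/3 = 46.88 × 1.300 = 60.94.
Resisting moment M_r = W × 1.12 = 202.2 × 1.12 = 226.5.
FS_overturning = M_r/M_o = 226.5/60.94 = 3.716.

3.72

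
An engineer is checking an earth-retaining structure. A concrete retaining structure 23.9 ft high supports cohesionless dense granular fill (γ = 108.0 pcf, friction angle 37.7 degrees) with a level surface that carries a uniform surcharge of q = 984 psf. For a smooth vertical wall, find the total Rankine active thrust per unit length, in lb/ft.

K_a = tan²(45° − φ/2) = 0.2411.
Soil triangle: ½ K_a γ H² = 0.5×0.2411×108.0×23.9² = 7436 lb/ft.
Surcharge rectangle: K_a q H = 0.2411×984×23.9 = 5669 lb/ft.
Total = 7436 + 5669 = 13100 lb/ft.

13100 lb/ft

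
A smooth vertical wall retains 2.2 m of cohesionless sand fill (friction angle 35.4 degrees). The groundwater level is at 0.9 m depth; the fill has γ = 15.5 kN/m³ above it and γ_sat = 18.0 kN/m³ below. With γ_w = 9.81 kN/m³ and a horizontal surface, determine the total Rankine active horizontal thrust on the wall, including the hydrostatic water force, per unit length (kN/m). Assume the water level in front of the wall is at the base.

16.6 kN/m

K_a = tan²(45° − φ/2) = 0.2664.
γ' = 18.0 − 9.81 = 8.190 kN/m³. Depth below WT = 1.3 m.
σ'_h at WT = K_a γ d_w = 3.716 kPa; at base = 3.716 + K_a γ' × 1.3 = 6.553 kPa.
P₁ (0–0.9 m) = ½×3.716×0.9 = 1.672. P₂ (0.9–2.2 m) = ½(3.716+6.553)×1.3 = 6.675.
P_w = ½ γ_w h₂² = 0.5×9.81×1.3² = 8.289. Total = 1.672+6.675+8.289 = 16.64 kN/m.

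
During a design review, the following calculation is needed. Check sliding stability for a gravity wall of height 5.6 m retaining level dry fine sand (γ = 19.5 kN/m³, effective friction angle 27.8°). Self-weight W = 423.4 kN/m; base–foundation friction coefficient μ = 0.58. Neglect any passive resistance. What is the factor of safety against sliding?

2.21

K_a = tan²(45° − 27.8°/2) = 0.3639.
P_a = ½K_aγH² = 0.5×0.3639×19.5×5.6² = 111.3 kN/m, acting at H/3 = 1.867 m above the base.
FS_sliding = μW / P_a = 0.58×423.4 / 111.3 = 2.207.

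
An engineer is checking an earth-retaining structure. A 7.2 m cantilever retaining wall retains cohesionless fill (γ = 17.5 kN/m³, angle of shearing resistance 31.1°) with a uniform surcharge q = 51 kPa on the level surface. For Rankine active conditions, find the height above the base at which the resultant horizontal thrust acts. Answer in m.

2.94 m

K_a = 0.3188.
Triangular part P₁ = ½K_aγH² = 144.6 at H/3 = 2.400 m; rectangular part P₂ = K_a q H = 117.1 at H/2 = 3.600 m.
ȳ = (P₁·2.400 + P₂·3.600)/(P₁+P₂) = 2.937 m.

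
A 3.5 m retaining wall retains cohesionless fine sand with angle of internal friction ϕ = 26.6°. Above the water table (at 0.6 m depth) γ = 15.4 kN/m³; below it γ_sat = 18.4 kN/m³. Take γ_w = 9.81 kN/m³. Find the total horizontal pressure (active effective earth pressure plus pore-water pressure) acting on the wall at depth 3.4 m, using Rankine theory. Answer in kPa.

40.2 kPa

K_a = (1 − sin φ)/(1 + sin φ) = 0.3814.
γ' = 18.4 − 9.81 = 8.590 kN/m³.
Effective vertical stress at 3.4 m: σ'_v = 15.4×0.6 + 8.590×2.80 = 33.29 kPa.
σ'_h = K_a σ'_v = 0.3814 × 33.29 = 12.70 kPa; u = γ_w × 2.80 = 27.47 kPa.
Total σ_h = 12.70 + 27.47 = 40.17 kPa.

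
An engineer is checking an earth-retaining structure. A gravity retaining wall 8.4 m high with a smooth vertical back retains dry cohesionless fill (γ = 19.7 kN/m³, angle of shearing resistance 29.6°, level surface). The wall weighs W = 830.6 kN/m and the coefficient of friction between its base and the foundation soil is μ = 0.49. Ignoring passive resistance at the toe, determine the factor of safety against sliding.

K_a = tan²(45° − 29.6°/2) = 0.3387.
P_a = ½K_aγH² = 0.5×0.3387×19.7×8.4² = 235.4 kN/m, acting at H/3 = 2.800 m above the base.
FS_sliding = μW / P_a = 0.49×830.6 / 235.4 = 1.729.

1.73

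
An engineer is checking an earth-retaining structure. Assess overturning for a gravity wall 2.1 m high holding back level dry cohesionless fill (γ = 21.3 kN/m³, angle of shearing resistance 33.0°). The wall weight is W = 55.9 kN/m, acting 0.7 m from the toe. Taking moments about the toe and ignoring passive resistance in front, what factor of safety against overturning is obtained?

K_a = tan²(45° − 33.0°/2) = 0.2948.
P_a = ½K_aγH² = 0.5×0.2948×21.3×2.1² = 13.85 kN/m, acting at H/3 = 0.7000 m above the base.
Overturning moment M_o = P_a × H/3 = 13.85 × 0.7000 = 9.692.
Resisting moment M_r = W × 0.7 = 55.9 × 0.7 = 39.13.
FS_overturning = M_r/M_o = 39.13/9.692 = 4.037.

4.04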